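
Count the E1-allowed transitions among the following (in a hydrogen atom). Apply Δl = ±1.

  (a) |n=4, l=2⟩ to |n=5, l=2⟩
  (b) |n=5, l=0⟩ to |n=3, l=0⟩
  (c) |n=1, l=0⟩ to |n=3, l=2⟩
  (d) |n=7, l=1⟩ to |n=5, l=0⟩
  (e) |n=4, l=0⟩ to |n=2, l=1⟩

2

(a) forbidden — Δl = +0 (E1 requires Δl = ±1)
(b) forbidden — Δl = +0 (E1 requires Δl = ±1)
(c) forbidden — Δl = +2 (E1 requires Δl = ±1)
(d) allowed
(e) allowed
Total allowed: 2 of 5.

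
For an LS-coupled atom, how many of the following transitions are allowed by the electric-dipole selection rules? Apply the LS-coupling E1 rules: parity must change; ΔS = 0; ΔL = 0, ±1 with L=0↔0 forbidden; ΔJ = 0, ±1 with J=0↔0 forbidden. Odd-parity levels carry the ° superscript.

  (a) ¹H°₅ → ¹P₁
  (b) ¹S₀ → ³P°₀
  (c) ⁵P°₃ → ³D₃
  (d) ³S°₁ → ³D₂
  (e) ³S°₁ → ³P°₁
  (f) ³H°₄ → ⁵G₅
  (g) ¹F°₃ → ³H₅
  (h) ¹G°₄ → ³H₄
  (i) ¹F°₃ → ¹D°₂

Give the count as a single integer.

0

(a) forbidden (ΔL, ΔJ fail)
(b) forbidden (ΔS, ΔJ fail)
(c) forbidden (ΔS fails)
(d) forbidden (ΔL fails)
(e) forbidden (parity fails)
(f) forbidden (ΔS fails)
(g) forbidden (ΔS, ΔL, ΔJ fail)
(h) forbidden (ΔS fails)
(i) forbidden (parity fails)
Total allowed: 0 of 9.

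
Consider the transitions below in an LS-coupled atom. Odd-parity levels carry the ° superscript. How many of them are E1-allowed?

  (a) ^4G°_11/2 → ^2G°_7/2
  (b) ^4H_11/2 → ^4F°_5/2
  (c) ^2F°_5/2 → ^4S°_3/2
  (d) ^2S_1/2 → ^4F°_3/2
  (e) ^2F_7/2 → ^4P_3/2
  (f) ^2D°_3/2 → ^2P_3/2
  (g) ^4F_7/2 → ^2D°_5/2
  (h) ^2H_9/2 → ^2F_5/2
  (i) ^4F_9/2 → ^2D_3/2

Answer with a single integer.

1

(a) forbidden (parity, ΔS, ΔJ fail)
(b) forbidden (ΔL, ΔJ fail)
(c) forbidden (parity, ΔS, ΔL fail)
(d) forbidden (ΔS, ΔL fail)
(e) forbidden (parity, ΔS, ΔL, ΔJ fail)
(f) allowed
(g) forbidden (ΔS fails)
(h) forbidden (parity, ΔL, ΔJ fail)
(i) forbidden (parity, ΔS, ΔJ fail)
Total allowed: 1 of 9.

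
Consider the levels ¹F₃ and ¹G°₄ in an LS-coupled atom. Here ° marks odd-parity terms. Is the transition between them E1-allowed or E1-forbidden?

allowed

Reading off the term symbols: S 0→0, L 3→4, J 3→4, parity even→odd.
ΔJ = 0, ±1 (not J=0↔0): J: 3 → 4, ΔJ = +1 — ok.
Parity must change: even → odd — ok.
ΔL = 0, ±1 (not L=0↔0): L: 3 → 4, ΔL = +1 — ok.
ΔS = 0: S: 0 → 0 — ok.
All four E1 rules are satisfied.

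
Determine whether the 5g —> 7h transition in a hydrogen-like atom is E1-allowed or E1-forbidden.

Initial l = 4, final l = 5, so Δl = +1. E1 requires Δl = ±1: satisfied.
All E1 selection rules are satisfied.

allowed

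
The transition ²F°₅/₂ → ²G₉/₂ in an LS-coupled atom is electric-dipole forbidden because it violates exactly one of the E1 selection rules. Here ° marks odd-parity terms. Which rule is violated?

Parity must change: odd → even — satisfied.
ΔJ = 0, ±1 (not J=0↔0): J: 5/2 → 9/2, ΔJ = +2 — violated.
ΔS = 0: S: 1/2 → 1/2 — satisfied.
ΔL = 0, ±1 (not L=0↔0): L: 3 → 4, ΔL = +1 — satisfied.

the ΔJ = 0, ±1 rule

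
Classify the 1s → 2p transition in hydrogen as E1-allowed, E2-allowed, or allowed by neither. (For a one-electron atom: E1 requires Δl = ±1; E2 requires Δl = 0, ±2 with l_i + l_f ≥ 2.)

Δl = 1 − 0 = +1; l_i + l_f = 1.
E1 (Δl = ±1): satisfied.
E2 (Δl = 0,±2, l_i+l_f ≥ 2): not satisfied.

E1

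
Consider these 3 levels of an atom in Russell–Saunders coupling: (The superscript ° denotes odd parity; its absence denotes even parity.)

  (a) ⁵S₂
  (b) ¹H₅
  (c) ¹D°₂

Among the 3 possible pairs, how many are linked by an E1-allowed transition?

0

(a)–(b): forbidden (parity, ΔS, ΔL, ΔJ).
(a)–(c): forbidden (ΔS, ΔL).
(b)–(c): forbidden (ΔL, ΔJ).
Allowed pairs: 0 of 3.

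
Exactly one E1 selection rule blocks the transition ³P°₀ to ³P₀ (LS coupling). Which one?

ΔS = 0: S: 1 → 1 — ✓.
Parity must change: odd → even — ✓.
ΔJ = 0, ±1 (not J=0↔0): J: 0 → 0, ΔJ = +0 — ✗.
ΔL = 0, ±1 (not L=0↔0): L: 1 → 1, ΔL = +0 — ✓.

the J=0 ↔ J=0 exclusion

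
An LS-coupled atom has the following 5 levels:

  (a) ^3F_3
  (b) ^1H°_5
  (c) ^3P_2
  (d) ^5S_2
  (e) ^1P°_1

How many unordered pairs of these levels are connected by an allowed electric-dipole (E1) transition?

(a)–(b): forbidden (ΔS, ΔL, ΔJ).
(a)–(c): forbidden (parity, ΔL).
(a)–(d): forbidden (parity, ΔS, ΔL).
(a)–(e): forbidden (ΔS, ΔL, ΔJ).
(b)–(c): forbidden (ΔS, ΔL, ΔJ).
(b)–(d): forbidden (ΔS, ΔL, ΔJ).
(b)–(e): forbidden (parity, ΔL, ΔJ).
(c)–(d): forbidden (parity, ΔS).
(c)–(e): forbidden (ΔS).
(d)–(e): forbidden (ΔS).
Allowed pairs: 0 of 10.

0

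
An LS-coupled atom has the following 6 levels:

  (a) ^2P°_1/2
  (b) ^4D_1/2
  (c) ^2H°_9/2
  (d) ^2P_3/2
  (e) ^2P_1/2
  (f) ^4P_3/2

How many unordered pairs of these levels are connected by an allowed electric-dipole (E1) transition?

2

(a)–(b): forbidden (ΔS).
(a)–(c): forbidden (parity, ΔL, ΔJ).
(a)–(d): allowed.
(a)–(e): allowed.
(a)–(f): forbidden (ΔS).
(b)–(c): forbidden (ΔS, ΔL, ΔJ).
(b)–(d): forbidden (parity, ΔS).
(b)–(e): forbidden (parity, ΔS).
(b)–(f): forbidden (parity).
(c)–(d): forbidden (ΔL, ΔJ).
(c)–(e): forbidden (ΔL, ΔJ).
(c)–(f): forbidden (ΔS, ΔL, ΔJ).
(d)–(e): forbidden (parity).
(d)–(f): forbidden (parity, ΔS).
(e)–(f): forbidden (parity, ΔS).
Allowed pairs: 2 of 15.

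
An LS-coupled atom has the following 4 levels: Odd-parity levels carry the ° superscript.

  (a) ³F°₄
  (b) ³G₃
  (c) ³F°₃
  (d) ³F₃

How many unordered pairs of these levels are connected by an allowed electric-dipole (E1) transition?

(a)–(b): allowed.
(a)–(c): forbidden (parity).
(a)–(d): allowed.
(b)–(c): allowed.
(b)–(d): forbidden (parity).
(c)–(d): allowed.
Allowed pairs: 4 of 6.

4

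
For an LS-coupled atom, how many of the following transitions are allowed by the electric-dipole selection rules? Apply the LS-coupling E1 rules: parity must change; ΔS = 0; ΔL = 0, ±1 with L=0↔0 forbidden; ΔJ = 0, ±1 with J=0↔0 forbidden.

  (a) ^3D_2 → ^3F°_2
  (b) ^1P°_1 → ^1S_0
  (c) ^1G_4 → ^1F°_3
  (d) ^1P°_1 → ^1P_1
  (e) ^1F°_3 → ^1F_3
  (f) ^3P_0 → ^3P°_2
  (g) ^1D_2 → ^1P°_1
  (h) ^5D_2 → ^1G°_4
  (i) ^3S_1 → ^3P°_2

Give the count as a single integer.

(a) allowed
(b) allowed
(c) allowed
(d) allowed
(e) allowed
(f) forbidden (ΔJ fails)
(g) allowed
(h) forbidden (ΔS, ΔL, ΔJ fail)
(i) allowed
Total allowed: 7 of 9.

7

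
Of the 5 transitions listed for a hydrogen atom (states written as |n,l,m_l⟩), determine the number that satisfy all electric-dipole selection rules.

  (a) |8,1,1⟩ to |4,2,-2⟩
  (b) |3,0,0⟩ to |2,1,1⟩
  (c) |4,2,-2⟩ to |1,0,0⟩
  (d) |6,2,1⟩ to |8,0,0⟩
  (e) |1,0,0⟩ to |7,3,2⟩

1

(a) forbidden — Δm_l = -3 (E1 requires Δm_l = 0, ±1)
(b) allowed
(c) forbidden — Δl = -2 (E1 requires Δl = ±1); Δm_l = +2 (E1 requires Δm_l = 0, ±1)
(d) forbidden — Δl = -2 (E1 requires Δl = ±1)
(e) forbidden — Δl = +3 (E1 requires Δl = ±1); Δm_l = +2 (E1 requires Δm_l = 0, ±1)
Total allowed: 1 of 5.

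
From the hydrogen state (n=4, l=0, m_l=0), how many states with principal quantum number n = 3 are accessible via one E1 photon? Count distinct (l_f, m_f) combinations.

E1 requires Δl = ±1, so l_f ∈ {-1, 1}; with 0 ≤ l_f ≤ n_f−1 = 2, the allowed l_f values are {1}.
For l_f = 1: m_f ∈ {m_i−1, m_i, m_i+1} ∩ [−1, 1] = {-1, 0, 1} → 3 states.
Total: 3.

3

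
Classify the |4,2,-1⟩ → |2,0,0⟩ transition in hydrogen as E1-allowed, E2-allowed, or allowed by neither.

Δl = 0 − 2 = -2; l_i + l_f = 2.
Δm_l = +1.
E1 (Δl = ±1, |Δm_l| ≤ 1): not satisfied.
E2 (Δl = 0,±2, l_i+l_f ≥ 2, |Δm_l| ≤ 2): satisfied.

E2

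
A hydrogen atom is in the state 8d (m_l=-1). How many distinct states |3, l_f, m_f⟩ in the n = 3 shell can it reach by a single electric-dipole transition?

E1 requires Δl = ±1, so l_f ∈ {1, 3}; with 0 ≤ l_f ≤ n_f−1 = 2, the allowed l_f values are {1}.
For l_f = 1: m_f ∈ {m_i−1, m_i, m_i+1} ∩ [−1, 1] = {-1, 0} → 2 states.
Total: 2.

2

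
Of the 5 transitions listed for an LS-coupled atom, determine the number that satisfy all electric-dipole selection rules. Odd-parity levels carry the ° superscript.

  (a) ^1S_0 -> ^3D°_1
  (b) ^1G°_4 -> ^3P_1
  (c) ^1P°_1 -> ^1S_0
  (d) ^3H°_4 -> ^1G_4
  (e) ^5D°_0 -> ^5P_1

2

(a) forbidden (ΔS, ΔL fail)
(b) forbidden (ΔS, ΔL, ΔJ fail)
(c) allowed
(d) forbidden (ΔS fails)
(e) allowed
Total allowed: 2 of 5.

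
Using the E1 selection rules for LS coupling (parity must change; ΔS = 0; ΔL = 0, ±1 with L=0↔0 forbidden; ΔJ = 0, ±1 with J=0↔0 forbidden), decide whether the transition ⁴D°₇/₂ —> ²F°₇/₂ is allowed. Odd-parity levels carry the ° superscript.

Initial level: S=3/2, L=2, J=7/2, parity odd. Final level: S=1/2, L=3, J=7/2, parity odd.
Parity must change: odd → odd — fails.
ΔS = 0: S: 3/2 → 1/2 — fails.
ΔL = 0, ±1 (not L=0↔0): L: 2 → 3, ΔL = +1 — passes.
ΔJ = 0, ±1 (not J=0↔0): J: 7/2 → 7/2, ΔJ = +0 — passes.
Rule(s) violated: parity, ΔS.

forbidden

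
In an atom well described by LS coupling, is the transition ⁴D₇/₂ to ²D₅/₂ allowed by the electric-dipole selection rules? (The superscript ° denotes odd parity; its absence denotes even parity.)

Reading off the term symbols: S 3/2→1/2, L 2→2, J 7/2→5/2, parity even→even.
Parity must change: even → even — fails.
ΔS = 0: S: 3/2 → 1/2 — fails.
ΔL = 0, ±1 (not L=0↔0): L: 2 → 2, ΔL = +0 — passes.
ΔJ = 0, ±1 (not J=0↔0): J: 7/2 → 5/2, ΔJ = -1 — passes.
Rule(s) violated: parity, ΔS.

forbidden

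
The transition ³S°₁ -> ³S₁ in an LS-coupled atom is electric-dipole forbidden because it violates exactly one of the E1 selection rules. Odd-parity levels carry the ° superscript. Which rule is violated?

Parity must change: odd → even — ✓.
ΔS = 0: S: 1 → 1 — ✓.
ΔL = 0, ±1 (not L=0↔0): L: 0 → 0, ΔL = +0 — ✗.
ΔJ = 0, ±1 (not J=0↔0): J: 1 → 1, ΔJ = +0 — ✓.

the L=0 ↔ L=0 exclusion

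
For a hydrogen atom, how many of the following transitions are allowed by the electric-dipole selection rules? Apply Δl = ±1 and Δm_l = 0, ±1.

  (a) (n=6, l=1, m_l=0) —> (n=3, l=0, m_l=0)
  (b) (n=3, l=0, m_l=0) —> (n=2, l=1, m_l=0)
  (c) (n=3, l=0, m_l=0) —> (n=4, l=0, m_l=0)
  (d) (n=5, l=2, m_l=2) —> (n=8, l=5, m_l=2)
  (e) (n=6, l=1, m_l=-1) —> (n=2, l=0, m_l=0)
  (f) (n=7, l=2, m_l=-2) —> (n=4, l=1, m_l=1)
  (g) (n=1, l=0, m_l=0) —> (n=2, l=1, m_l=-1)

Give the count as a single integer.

4

(a) allowed
(b) allowed
(c) forbidden — Δl = +0 (E1 requires Δl = ±1)
(d) forbidden — Δl = +3 (E1 requires Δl = ±1)
(e) allowed
(f) forbidden — Δm_l = +3 (E1 requires Δm_l = 0, ±1)
(g) allowed
Total allowed: 4 of 7.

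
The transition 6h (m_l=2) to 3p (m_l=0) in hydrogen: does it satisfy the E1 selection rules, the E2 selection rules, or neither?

neither

Δl = 1 − 5 = -4; l_i + l_f = 6.
Δm_l = -2.
E1 (Δl = ±1, |Δm_l| ≤ 1): not satisfied.
E2 (Δl = 0,±2, l_i+l_f ≥ 2, |Δm_l| ≤ 2): not satisfied.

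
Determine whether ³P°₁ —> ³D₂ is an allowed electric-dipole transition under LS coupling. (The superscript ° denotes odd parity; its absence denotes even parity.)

Parity must change: odd → even — passes.
ΔS = 0: S: 1 → 1 — passes.
ΔL = 0, ±1 (not L=0↔0): L: 1 → 2, ΔL = +1 — passes.
ΔJ = 0, ±1 (not J=0↔0): J: 1 → 2, ΔJ = +1 — passes.
All four E1 rules are satisfied.

allowed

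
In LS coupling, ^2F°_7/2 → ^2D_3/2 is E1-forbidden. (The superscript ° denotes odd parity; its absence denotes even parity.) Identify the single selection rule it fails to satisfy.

the ΔJ = 0, ±1 rule

Reading off the term symbols: S 1/2→1/2, L 3→2, J 7/2→3/2, parity odd→even.
Parity must change: odd → even — ✓.
ΔS = 0: S: 1/2 → 1/2 — ✓.
ΔL = 0, ±1 (not L=0↔0): L: 3 → 2, ΔL = -1 — ✓.
ΔJ = 0, ±1 (not J=0↔0): J: 7/2 → 3/2, ΔJ = -2 — ✗.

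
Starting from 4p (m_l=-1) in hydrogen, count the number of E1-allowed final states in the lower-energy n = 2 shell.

1

E1 requires Δl = ±1, so l_f ∈ {0, 2}; with 0 ≤ l_f ≤ n_f−1 = 1, the allowed l_f values are {0}.
For l_f = 0: m_f ∈ {m_i−1, m_i, m_i+1} ∩ [−0, 0] = {0} → 1 state.
Total: 1.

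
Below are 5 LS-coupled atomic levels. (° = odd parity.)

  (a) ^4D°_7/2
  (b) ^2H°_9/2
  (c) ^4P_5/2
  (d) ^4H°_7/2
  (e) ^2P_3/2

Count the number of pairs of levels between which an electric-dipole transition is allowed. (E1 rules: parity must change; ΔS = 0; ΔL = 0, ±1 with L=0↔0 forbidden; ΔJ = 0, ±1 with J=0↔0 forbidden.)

1

(a)–(b): forbidden (parity, ΔS, ΔL).
(a)–(c): allowed.
(a)–(d): forbidden (parity, ΔL).
(a)–(e): forbidden (ΔS, ΔJ).
(b)–(c): forbidden (ΔS, ΔL, ΔJ).
(b)–(d): forbidden (parity, ΔS).
(b)–(e): forbidden (ΔL, ΔJ).
(c)–(d): forbidden (ΔL).
(c)–(e): forbidden (parity, ΔS).
(d)–(e): forbidden (ΔS, ΔL, ΔJ).
Allowed pairs: 1 of 10.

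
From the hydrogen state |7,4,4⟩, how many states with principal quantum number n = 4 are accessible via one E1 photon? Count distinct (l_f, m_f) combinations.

1

E1 requires Δl = ±1, so l_f ∈ {3, 5}; with 0 ≤ l_f ≤ n_f−1 = 3, the allowed l_f values are {3}.
For l_f = 3: m_f ∈ {m_i−1, m_i, m_i+1} ∩ [−3, 3] = {3} → 1 state.
Total: 1.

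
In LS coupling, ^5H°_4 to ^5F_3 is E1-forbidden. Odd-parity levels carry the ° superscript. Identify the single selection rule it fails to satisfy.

the ΔL = 0, ±1 rule

Reading off the term symbols: S 2→2, L 5→3, J 4→3, parity odd→even.
Parity must change: odd → even — ✓.
ΔS = 0: S: 2 → 2 — ✓.
ΔL = 0, ±1 (not L=0↔0): L: 5 → 3, ΔL = -2 — ✗.
ΔJ = 0, ±1 (not J=0↔0): J: 4 → 3, ΔJ = -1 — ✓.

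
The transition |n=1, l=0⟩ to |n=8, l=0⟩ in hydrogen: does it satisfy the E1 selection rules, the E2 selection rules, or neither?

neither

Δl = 0 − 0 = +0; l_i + l_f = 0.
E1 (Δl = ±1): not satisfied.
E2 (Δl = 0,±2, l_i+l_f ≥ 2): not satisfied.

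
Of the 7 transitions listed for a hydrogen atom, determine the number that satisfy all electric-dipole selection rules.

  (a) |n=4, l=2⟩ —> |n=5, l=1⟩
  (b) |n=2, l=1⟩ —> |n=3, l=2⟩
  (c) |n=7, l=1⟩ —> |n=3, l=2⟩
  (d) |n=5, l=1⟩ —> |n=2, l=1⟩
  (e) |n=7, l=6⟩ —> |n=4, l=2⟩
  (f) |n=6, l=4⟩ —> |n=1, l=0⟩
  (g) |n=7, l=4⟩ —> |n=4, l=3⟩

(a) allowed
(b) allowed
(c) allowed
(d) forbidden — Δl = +0 (E1 requires Δl = ±1)
(e) forbidden — Δl = -4 (E1 requires Δl = ±1)
(f) forbidden — Δl = -4 (E1 requires Δl = ±1)
(g) allowed
Total allowed: 4 of 7.

4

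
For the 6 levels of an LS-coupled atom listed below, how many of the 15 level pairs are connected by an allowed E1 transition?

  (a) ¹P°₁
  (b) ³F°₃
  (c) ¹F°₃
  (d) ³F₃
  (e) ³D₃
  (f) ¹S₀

3

(a)–(b): forbidden (parity, ΔS, ΔL, ΔJ).
(a)–(c): forbidden (parity, ΔL, ΔJ).
(a)–(d): forbidden (ΔS, ΔL, ΔJ).
(a)–(e): forbidden (ΔS, ΔJ).
(a)–(f): allowed.
(b)–(c): forbidden (parity, ΔS).
(b)–(d): allowed.
(b)–(e): allowed.
(b)–(f): forbidden (ΔS, ΔL, ΔJ).
(c)–(d): forbidden (ΔS).
(c)–(e): forbidden (ΔS).
(c)–(f): forbidden (ΔL, ΔJ).
(d)–(e): forbidden (parity).
(d)–(f): forbidden (parity, ΔS, ΔL, ΔJ).
(e)–(f): forbidden (parity, ΔS, ΔL, ΔJ).
Allowed pairs: 3 of 15.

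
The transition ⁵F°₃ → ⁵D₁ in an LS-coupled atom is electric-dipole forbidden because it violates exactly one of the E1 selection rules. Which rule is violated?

Reading off the term symbols: S 2→2, L 3→2, J 3→1, parity odd→even.
Parity must change: odd → even — ok.
ΔL = 0, ±1 (not L=0↔0): L: 3 → 2, ΔL = -1 — ok.
ΔS = 0: S: 2 → 2 — ok.
ΔJ = 0, ±1 (not J=0↔0): J: 3 → 1, ΔJ = -2 — fails.

the ΔJ = 0, ±1 rule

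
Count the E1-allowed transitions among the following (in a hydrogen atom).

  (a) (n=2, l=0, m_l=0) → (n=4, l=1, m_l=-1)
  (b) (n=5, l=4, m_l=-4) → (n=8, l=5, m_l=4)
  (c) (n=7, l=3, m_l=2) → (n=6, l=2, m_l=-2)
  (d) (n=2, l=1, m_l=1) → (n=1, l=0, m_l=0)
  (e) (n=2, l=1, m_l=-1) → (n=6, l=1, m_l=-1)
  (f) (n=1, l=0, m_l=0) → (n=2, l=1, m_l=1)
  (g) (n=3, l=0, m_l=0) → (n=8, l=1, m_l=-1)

(a) allowed
(b) forbidden — Δm_l = +8 (E1 requires Δm_l = 0, ±1)
(c) forbidden — Δm_l = -4 (E1 requires Δm_l = 0, ±1)
(d) allowed
(e) forbidden — Δl = +0 (E1 requires Δl = ±1)
(f) allowed
(g) allowed
Total allowed: 4 of 7.

4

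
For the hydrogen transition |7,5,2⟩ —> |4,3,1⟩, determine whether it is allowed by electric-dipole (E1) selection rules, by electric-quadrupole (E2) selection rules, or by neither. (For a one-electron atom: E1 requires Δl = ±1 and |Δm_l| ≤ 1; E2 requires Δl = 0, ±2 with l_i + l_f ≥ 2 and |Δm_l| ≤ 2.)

Δl = 3 − 5 = -2; l_i + l_f = 8.
Δm_l = -1.
E1 (Δl = ±1, |Δm_l| ≤ 1): not satisfied.
E2 (Δl = 0,±2, l_i+l_f ≥ 2, |Δm_l| ≤ 2): satisfied.

E2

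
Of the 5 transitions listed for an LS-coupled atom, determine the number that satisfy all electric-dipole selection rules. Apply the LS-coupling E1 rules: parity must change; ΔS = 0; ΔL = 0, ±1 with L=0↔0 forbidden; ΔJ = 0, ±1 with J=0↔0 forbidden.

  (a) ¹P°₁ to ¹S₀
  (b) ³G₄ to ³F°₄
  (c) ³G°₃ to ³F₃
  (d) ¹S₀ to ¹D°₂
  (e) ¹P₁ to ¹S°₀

4

(a) allowed
(b) allowed
(c) allowed
(d) forbidden (ΔL, ΔJ fail)
(e) allowed
Total allowed: 4 of 5.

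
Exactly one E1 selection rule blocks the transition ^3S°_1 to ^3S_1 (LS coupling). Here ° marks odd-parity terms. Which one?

Initial level: S=1, L=0, J=1, parity odd. Final level: S=1, L=0, J=1, parity even.
ΔJ = 0, ±1 (not J=0↔0): J: 1 → 1, ΔJ = +0 — passes.
Parity must change: odd → even — passes.
ΔS = 0: S: 1 → 1 — passes.
ΔL = 0, ±1 (not L=0↔0): L: 0 → 0, ΔL = +0 — fails.

the L=0 ↔ L=0 exclusion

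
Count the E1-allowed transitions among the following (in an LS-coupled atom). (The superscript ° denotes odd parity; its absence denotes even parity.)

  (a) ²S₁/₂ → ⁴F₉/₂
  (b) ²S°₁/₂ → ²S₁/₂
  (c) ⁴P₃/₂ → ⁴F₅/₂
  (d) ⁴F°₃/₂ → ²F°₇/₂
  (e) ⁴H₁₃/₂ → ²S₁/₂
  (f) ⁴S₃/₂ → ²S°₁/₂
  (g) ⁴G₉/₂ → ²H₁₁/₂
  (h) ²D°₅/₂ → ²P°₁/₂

0

(a) forbidden (parity, ΔS, ΔL, ΔJ fail)
(b) forbidden (ΔL fails)
(c) forbidden (parity, ΔL fail)
(d) forbidden (parity, ΔS, ΔJ fail)
(e) forbidden (parity, ΔS, ΔL, ΔJ fail)
(f) forbidden (ΔS, ΔL fail)
(g) forbidden (parity, ΔS fail)
(h) forbidden (parity, ΔJ fail)
Total allowed: 0 of 8.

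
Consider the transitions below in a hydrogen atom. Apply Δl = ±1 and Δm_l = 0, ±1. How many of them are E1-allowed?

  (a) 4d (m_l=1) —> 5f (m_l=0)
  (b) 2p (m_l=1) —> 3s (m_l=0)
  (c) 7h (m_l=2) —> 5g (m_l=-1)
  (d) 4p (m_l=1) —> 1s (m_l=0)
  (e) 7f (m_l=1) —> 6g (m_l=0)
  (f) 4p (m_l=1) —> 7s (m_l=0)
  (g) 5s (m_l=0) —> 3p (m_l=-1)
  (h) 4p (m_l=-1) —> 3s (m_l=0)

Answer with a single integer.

(a) allowed
(b) allowed
(c) forbidden — Δm_l = -3 (E1 requires Δm_l = 0, ±1)
(d) allowed
(e) allowed
(f) allowed
(g) allowed
(h) allowed
Total allowed: 7 of 8.

7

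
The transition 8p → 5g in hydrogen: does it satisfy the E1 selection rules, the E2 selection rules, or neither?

Δl = 4 − 1 = +3; l_i + l_f = 5.
E1 (Δl = ±1): not satisfied.
E2 (Δl = 0,±2, l_i+l_f ≥ 2): not satisfied.

neither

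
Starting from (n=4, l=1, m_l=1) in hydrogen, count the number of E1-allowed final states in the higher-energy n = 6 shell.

4

E1 requires Δl = ±1, so l_f ∈ {0, 2}; with 0 ≤ l_f ≤ n_f−1 = 5, the allowed l_f values are {0, 2}.
For l_f = 0: m_f ∈ {m_i−1, m_i, m_i+1} ∩ [−0, 0] = {0} → 1 state.
For l_f = 2: m_f ∈ {m_i−1, m_i, m_i+1} ∩ [−2, 2] = {0, 1, 2} → 3 states.
Total: 4.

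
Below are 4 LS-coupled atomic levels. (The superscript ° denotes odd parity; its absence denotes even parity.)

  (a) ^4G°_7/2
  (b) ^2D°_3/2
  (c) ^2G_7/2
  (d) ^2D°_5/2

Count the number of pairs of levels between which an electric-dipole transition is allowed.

0

(a)–(b): forbidden (parity, ΔS, ΔL, ΔJ).
(a)–(c): forbidden (ΔS).
(a)–(d): forbidden (parity, ΔS, ΔL).
(b)–(c): forbidden (ΔL, ΔJ).
(b)–(d): forbidden (parity).
(c)–(d): forbidden (ΔL).
Allowed pairs: 0 of 6.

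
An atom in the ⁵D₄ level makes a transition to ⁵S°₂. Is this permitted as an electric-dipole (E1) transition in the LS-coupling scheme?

ΔL = 0, ±1 (not L=0↔0): L: 2 → 0, ΔL = -2 — violated.
ΔJ = 0, ±1 (not J=0↔0): J: 4 → 2, ΔJ = -2 — violated.
ΔS = 0: S: 2 → 2 — satisfied.
Parity must change: even → odd — satisfied.
Rule(s) violated: ΔL, ΔJ.

forbidden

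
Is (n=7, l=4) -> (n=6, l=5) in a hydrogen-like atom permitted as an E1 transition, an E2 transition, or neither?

E1

Δl = 5 − 4 = +1; l_i + l_f = 9.
E1 (Δl = ±1): satisfied.
E2 (Δl = 0,±2, l_i+l_f ≥ 2): not satisfied.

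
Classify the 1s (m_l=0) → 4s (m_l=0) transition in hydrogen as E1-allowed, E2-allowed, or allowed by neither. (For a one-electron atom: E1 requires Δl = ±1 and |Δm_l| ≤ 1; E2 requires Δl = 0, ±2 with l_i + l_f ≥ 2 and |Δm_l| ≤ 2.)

Δl = 0 − 0 = +0; l_i + l_f = 0.
Δm_l = +0.
E1 (Δl = ±1, |Δm_l| ≤ 1): not satisfied.
E2 (Δl = 0,±2, l_i+l_f ≥ 2, |Δm_l| ≤ 2): not satisfied.

neither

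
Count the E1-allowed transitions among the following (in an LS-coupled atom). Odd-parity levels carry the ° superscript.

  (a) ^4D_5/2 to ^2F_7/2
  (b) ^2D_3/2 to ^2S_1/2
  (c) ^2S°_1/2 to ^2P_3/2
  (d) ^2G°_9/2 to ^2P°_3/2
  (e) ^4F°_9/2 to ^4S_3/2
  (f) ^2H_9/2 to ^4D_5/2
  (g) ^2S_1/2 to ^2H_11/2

1

(a) forbidden (parity, ΔS fail)
(b) forbidden (parity, ΔL fail)
(c) allowed
(d) forbidden (parity, ΔL, ΔJ fail)
(e) forbidden (ΔL, ΔJ fail)
(f) forbidden (parity, ΔS, ΔL, ΔJ fail)
(g) forbidden (parity, ΔL, ΔJ fail)
Total allowed: 1 of 7.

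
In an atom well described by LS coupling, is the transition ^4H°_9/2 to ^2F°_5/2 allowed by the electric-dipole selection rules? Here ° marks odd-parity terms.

Reading off the term symbols: S 3/2→1/2, L 5→3, J 9/2→5/2, parity odd→odd.
Parity must change: odd → odd — ✗.
ΔS = 0: S: 3/2 → 1/2 — ✗.
ΔL = 0, ±1 (not L=0↔0): L: 5 → 3, ΔL = -2 — ✗.
ΔJ = 0, ±1 (not J=0↔0): J: 9/2 → 5/2, ΔJ = -2 — ✗.
Rule(s) violated: parity, ΔS, ΔL, ΔJ.

forbidden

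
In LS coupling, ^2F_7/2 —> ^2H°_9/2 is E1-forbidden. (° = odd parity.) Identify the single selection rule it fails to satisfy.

Reading off the term symbols: S 1/2→1/2, L 3→5, J 7/2→9/2, parity even→odd.
Parity must change: even → odd — ✓.
ΔS = 0: S: 1/2 → 1/2 — ✓.
ΔL = 0, ±1 (not L=0↔0): L: 3 → 5, ΔL = +2 — ✗.
ΔJ = 0, ±1 (not J=0↔0): J: 7/2 → 9/2, ΔJ = +1 — ✓.

the ΔL = 0, ±1 rule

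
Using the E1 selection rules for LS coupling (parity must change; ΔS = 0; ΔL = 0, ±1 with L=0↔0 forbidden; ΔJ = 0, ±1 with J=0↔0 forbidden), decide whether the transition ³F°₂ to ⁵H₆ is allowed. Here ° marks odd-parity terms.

ΔS = 0: S: 1 → 2 — fails.
ΔJ = 0, ±1 (not J=0↔0): J: 2 → 6, ΔJ = +4 — fails.
ΔL = 0, ±1 (not L=0↔0): L: 3 → 5, ΔL = +2 — fails.
Parity must change: odd → even — ok.
Rule(s) violated: ΔS, ΔL, ΔJ.

forbidden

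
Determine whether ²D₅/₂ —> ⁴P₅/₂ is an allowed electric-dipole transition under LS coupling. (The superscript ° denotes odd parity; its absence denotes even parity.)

ΔS = 0: S: 1/2 → 3/2 — ✗.
Parity must change: even → even — ✗.
ΔJ = 0, ±1 (not J=0↔0): J: 5/2 → 5/2, ΔJ = +0 — ✓.
ΔL = 0, ±1 (not L=0↔0): L: 2 → 1, ΔL = -1 — ✓.
Rule(s) violated: parity, ΔS.

forbidden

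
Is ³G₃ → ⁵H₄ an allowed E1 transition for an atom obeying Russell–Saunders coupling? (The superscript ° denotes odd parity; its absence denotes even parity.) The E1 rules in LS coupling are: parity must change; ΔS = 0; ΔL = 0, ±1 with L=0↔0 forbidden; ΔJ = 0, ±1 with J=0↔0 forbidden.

Initial level: S=1, L=4, J=3, parity even. Final level: S=2, L=5, J=4, parity even.
Parity must change: even → even — fails.
ΔS = 0: S: 1 → 2 — fails.
ΔL = 0, ±1 (not L=0↔0): L: 4 → 5, ΔL = +1 — ok.
ΔJ = 0, ±1 (not J=0↔0): J: 3 → 4, ΔJ = +1 — ok.
Rule(s) violated: parity, ΔS.

forbidden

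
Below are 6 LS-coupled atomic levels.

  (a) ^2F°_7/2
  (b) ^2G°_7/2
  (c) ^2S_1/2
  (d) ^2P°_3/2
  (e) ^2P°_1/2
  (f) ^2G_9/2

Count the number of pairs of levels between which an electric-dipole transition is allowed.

(a)–(b): forbidden (parity).
(a)–(c): forbidden (ΔL, ΔJ).
(a)–(d): forbidden (parity, ΔL, ΔJ).
(a)–(e): forbidden (parity, ΔL, ΔJ).
(a)–(f): allowed.
(b)–(c): forbidden (ΔL, ΔJ).
(b)–(d): forbidden (parity, ΔL, ΔJ).
(b)–(e): forbidden (parity, ΔL, ΔJ).
(b)–(f): allowed.
(c)–(d): allowed.
(c)–(e): allowed.
(c)–(f): forbidden (parity, ΔL, ΔJ).
(d)–(e): forbidden (parity).
(d)–(f): forbidden (ΔL, ΔJ).
(e)–(f): forbidden (ΔL, ΔJ).
Allowed pairs: 4 of 15.

4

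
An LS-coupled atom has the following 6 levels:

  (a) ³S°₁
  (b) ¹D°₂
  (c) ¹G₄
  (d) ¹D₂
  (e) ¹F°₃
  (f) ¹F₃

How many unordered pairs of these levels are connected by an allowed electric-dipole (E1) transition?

(a)–(b): forbidden (parity, ΔS, ΔL).
(a)–(c): forbidden (ΔS, ΔL, ΔJ).
(a)–(d): forbidden (ΔS, ΔL).
(a)–(e): forbidden (parity, ΔS, ΔL, ΔJ).
(a)–(f): forbidden (ΔS, ΔL, ΔJ).
(b)–(c): forbidden (ΔL, ΔJ).
(b)–(d): allowed.
(b)–(e): forbidden (parity).
(b)–(f): allowed.
(c)–(d): forbidden (parity, ΔL, ΔJ).
(c)–(e): allowed.
(c)–(f): forbidden (parity).
(d)–(e): allowed.
(d)–(f): forbidden (parity).
(e)–(f): allowed.
Allowed pairs: 5 of 15.

5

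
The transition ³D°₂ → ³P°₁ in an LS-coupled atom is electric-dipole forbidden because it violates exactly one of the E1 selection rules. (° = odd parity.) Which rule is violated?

parity

Reading off the term symbols: S 1→1, L 2→1, J 2→1, parity odd→odd.
Parity must change: odd → odd — fails.
ΔS = 0: S: 1 → 1 — passes.
ΔL = 0, ±1 (not L=0↔0): L: 2 → 1, ΔL = -1 — passes.
ΔJ = 0, ±1 (not J=0↔0): J: 2 → 1, ΔJ = -1 — passes.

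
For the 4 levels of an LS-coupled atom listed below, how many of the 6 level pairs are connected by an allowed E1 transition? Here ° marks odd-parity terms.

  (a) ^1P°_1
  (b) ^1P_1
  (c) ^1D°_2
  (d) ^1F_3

(a)–(b): allowed.
(a)–(c): forbidden (parity).
(a)–(d): forbidden (ΔL, ΔJ).
(b)–(c): allowed.
(b)–(d): forbidden (parity, ΔL, ΔJ).
(c)–(d): allowed.
Allowed pairs: 3 of 6.

3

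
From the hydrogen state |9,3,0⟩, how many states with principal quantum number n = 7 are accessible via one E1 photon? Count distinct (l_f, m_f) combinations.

6

E1 requires Δl = ±1, so l_f ∈ {2, 4}; with 0 ≤ l_f ≤ n_f−1 = 6, the allowed l_f values are {2, 4}.
For l_f = 2: m_f ∈ {m_i−1, m_i, m_i+1} ∩ [−2, 2] = {-1, 0, 1} → 3 states.
For l_f = 4: m_f ∈ {m_i−1, m_i, m_i+1} ∩ [−4, 4] = {-1, 0, 1} → 3 states.
Total: 6.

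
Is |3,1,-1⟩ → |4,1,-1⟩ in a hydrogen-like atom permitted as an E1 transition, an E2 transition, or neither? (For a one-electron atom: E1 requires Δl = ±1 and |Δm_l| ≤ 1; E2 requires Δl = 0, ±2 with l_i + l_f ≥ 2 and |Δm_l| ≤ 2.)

E2

Δl = 1 − 1 = +0; l_i + l_f = 2.
Δm_l = +0.
E1 (Δl = ±1, |Δm_l| ≤ 1): not satisfied.
E2 (Δl = 0,±2, l_i+l_f ≥ 2, |Δm_l| ≤ 2): satisfied.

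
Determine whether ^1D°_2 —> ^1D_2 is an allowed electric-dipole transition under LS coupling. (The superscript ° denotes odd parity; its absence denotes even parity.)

allowed

Initial level: S=0, L=2, J=2, parity odd. Final level: S=0, L=2, J=2, parity even.
Parity must change: odd → even — ok.
ΔS = 0: S: 0 → 0 — ok.
ΔL = 0, ±1 (not L=0↔0): L: 2 → 2, ΔL = +0 — ok.
ΔJ = 0, ±1 (not J=0↔0): J: 2 → 2, ΔJ = +0 — ok.
All four E1 rules are satisfied.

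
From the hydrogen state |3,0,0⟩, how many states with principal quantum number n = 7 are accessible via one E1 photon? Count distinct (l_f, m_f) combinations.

E1 requires Δl = ±1, so l_f ∈ {-1, 1}; with 0 ≤ l_f ≤ n_f−1 = 6, the allowed l_f values are {1}.
For l_f = 1: m_f ∈ {m_i−1, m_i, m_i+1} ∩ [−1, 1] = {-1, 0, 1} → 3 states.
Total: 3.

3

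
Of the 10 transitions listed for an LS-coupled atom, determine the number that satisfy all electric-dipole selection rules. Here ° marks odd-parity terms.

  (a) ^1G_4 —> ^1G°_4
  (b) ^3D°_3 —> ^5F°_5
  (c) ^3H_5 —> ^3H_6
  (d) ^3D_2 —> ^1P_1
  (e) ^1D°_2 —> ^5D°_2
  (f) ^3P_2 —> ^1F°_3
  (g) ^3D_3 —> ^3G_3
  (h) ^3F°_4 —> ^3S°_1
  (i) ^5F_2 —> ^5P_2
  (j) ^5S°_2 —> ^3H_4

(a) allowed
(b) forbidden (parity, ΔS, ΔJ fail)
(c) forbidden (parity fails)
(d) forbidden (parity, ΔS fail)
(e) forbidden (parity, ΔS fail)
(f) forbidden (ΔS, ΔL fail)
(g) forbidden (parity, ΔL fail)
(h) forbidden (parity, ΔL, ΔJ fail)
(i) forbidden (parity, ΔL fail)
(j) forbidden (ΔS, ΔL, ΔJ fail)
Total allowed: 1 of 10.

1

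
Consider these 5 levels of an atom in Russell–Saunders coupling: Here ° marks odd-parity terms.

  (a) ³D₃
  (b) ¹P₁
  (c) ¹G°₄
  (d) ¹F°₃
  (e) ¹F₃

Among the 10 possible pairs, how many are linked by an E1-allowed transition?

(a)–(b): forbidden (parity, ΔS, ΔJ).
(a)–(c): forbidden (ΔS, ΔL).
(a)–(d): forbidden (ΔS).
(a)–(e): forbidden (parity, ΔS).
(b)–(c): forbidden (ΔL, ΔJ).
(b)–(d): forbidden (ΔL, ΔJ).
(b)–(e): forbidden (parity, ΔL, ΔJ).
(c)–(d): forbidden (parity).
(c)–(e): allowed.
(d)–(e): allowed.
Allowed pairs: 2 of 10.

2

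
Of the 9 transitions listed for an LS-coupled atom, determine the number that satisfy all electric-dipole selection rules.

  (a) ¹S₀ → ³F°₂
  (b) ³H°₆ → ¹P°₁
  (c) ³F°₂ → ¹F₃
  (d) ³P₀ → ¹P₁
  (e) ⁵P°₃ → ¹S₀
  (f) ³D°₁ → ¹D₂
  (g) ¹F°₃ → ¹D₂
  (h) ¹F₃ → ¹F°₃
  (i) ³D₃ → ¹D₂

(a) forbidden (ΔS, ΔL, ΔJ fail)
(b) forbidden (parity, ΔS, ΔL, ΔJ fail)
(c) forbidden (ΔS fails)
(d) forbidden (parity, ΔS fail)
(e) forbidden (ΔS, ΔJ fail)
(f) forbidden (ΔS fails)
(g) allowed
(h) allowed
(i) forbidden (parity, ΔS fail)
Total allowed: 2 of 9.

2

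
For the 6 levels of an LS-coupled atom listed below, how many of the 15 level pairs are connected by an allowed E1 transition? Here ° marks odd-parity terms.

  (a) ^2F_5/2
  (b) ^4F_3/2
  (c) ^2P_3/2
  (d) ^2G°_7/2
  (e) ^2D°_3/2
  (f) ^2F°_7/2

4

(a)–(b): forbidden (parity, ΔS).
(a)–(c): forbidden (parity, ΔL).
(a)–(d): allowed.
(a)–(e): allowed.
(a)–(f): allowed.
(b)–(c): forbidden (parity, ΔS, ΔL).
(b)–(d): forbidden (ΔS, ΔJ).
(b)–(e): forbidden (ΔS).
(b)–(f): forbidden (ΔS, ΔJ).
(c)–(d): forbidden (ΔL, ΔJ).
(c)–(e): allowed.
(c)–(f): forbidden (ΔL, ΔJ).
(d)–(e): forbidden (parity, ΔL, ΔJ).
(d)–(f): forbidden (parity).
(e)–(f): forbidden (parity, ΔJ).
Allowed pairs: 4 of 15.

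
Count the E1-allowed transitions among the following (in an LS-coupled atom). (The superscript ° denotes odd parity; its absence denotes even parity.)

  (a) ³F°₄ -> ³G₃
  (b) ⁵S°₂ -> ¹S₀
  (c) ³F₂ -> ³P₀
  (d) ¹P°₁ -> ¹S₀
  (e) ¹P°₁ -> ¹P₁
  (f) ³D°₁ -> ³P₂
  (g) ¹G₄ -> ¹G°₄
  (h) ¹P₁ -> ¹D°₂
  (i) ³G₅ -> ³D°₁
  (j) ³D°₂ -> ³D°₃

6

(a) allowed
(b) forbidden (ΔS, ΔL, ΔJ fail)
(c) forbidden (parity, ΔL, ΔJ fail)
(d) allowed
(e) allowed
(f) allowed
(g) allowed
(h) allowed
(i) forbidden (ΔL, ΔJ fail)
(j) forbidden (parity fails)
Total allowed: 6 of 10.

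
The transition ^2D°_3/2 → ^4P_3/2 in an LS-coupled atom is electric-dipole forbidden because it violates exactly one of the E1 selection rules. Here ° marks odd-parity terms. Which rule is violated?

the ΔS = 0 rule

Reading off the term symbols: S 1/2→3/2, L 2→1, J 3/2→3/2, parity odd→even.
Parity must change: odd → even — satisfied.
ΔS = 0: S: 1/2 → 3/2 — violated.
ΔL = 0, ±1 (not L=0↔0): L: 2 → 1, ΔL = -1 — satisfied.
ΔJ = 0, ±1 (not J=0↔0): J: 3/2 → 3/2, ΔJ = +0 — satisfied.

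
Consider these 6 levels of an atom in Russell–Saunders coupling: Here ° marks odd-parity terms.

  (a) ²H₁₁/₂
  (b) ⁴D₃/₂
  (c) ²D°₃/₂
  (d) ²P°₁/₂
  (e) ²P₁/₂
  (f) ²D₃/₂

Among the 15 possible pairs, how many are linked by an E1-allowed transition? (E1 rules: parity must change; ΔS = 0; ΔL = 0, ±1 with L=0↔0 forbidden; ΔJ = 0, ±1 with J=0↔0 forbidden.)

4

(a)–(b): forbidden (parity, ΔS, ΔL, ΔJ).
(a)–(c): forbidden (ΔL, ΔJ).
(a)–(d): forbidden (ΔL, ΔJ).
(a)–(e): forbidden (parity, ΔL, ΔJ).
(a)–(f): forbidden (parity, ΔL, ΔJ).
(b)–(c): forbidden (ΔS).
(b)–(d): forbidden (ΔS).
(b)–(e): forbidden (parity, ΔS).
(b)–(f): forbidden (parity, ΔS).
(c)–(d): forbidden (parity).
(c)–(e): allowed.
(c)–(f): allowed.
(d)–(e): allowed.
(d)–(f): allowed.
(e)–(f): forbidden (parity).
Allowed pairs: 4 of 15.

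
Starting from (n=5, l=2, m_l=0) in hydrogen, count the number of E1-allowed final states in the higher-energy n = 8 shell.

6

E1 requires Δl = ±1, so l_f ∈ {1, 3}; with 0 ≤ l_f ≤ n_f−1 = 7, the allowed l_f values are {1, 3}.
For l_f = 1: m_f ∈ {m_i−1, m_i, m_i+1} ∩ [−1, 1] = {-1, 0, 1} → 3 states.
For l_f = 3: m_f ∈ {m_i−1, m_i, m_i+1} ∩ [−3, 3] = {-1, 0, 1} → 3 states.
Total: 6.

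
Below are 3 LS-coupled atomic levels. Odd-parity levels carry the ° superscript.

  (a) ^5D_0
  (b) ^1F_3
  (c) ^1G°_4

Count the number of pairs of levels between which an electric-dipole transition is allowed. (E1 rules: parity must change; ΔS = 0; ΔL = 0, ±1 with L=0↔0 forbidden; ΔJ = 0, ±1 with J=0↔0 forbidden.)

1

(a)–(b): forbidden (parity, ΔS, ΔJ).
(a)–(c): forbidden (ΔS, ΔL, ΔJ).
(b)–(c): allowed.
Allowed pairs: 1 of 3.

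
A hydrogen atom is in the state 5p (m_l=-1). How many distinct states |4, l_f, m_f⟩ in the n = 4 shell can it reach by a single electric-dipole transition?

E1 requires Δl = ±1, so l_f ∈ {0, 2}; with 0 ≤ l_f ≤ n_f−1 = 3, the allowed l_f values are {0, 2}.
For l_f = 0: m_f ∈ {m_i−1, m_i, m_i+1} ∩ [−0, 0] = {0} → 1 state.
For l_f = 2: m_f ∈ {m_i−1, m_i, m_i+1} ∩ [−2, 2] = {-2, -1, 0} → 3 states.
Total: 4.

4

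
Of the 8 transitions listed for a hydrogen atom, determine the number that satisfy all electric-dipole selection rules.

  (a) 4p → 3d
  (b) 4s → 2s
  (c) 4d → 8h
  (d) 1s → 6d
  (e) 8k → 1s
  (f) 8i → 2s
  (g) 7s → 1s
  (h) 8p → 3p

1

(a) allowed
(b) forbidden — Δl = +0 (E1 requires Δl = ±1)
(c) forbidden — Δl = +3 (E1 requires Δl = ±1)
(d) forbidden — Δl = +2 (E1 requires Δl = ±1)
(e) forbidden — Δl = -7 (E1 requires Δl = ±1)
(f) forbidden — Δl = -6 (E1 requires Δl = ±1)
(g) forbidden — Δl = +0 (E1 requires Δl = ±1)
(h) forbidden — Δl = +0 (E1 requires Δl = ±1)
Total allowed: 1 of 8.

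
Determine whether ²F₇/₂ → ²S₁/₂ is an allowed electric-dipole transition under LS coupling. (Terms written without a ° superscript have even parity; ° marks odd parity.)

forbidden

Reading off the term symbols: S 1/2→1/2, L 3→0, J 7/2→1/2, parity even→even.
ΔS = 0: S: 1/2 → 1/2 — passes.
ΔL = 0, ±1 (not L=0↔0): L: 3 → 0, ΔL = -3 — fails.
ΔJ = 0, ±1 (not J=0↔0): J: 7/2 → 1/2, ΔJ = -3 — fails.
Parity must change: even → even — fails.
Rule(s) violated: parity, ΔL, ΔJ.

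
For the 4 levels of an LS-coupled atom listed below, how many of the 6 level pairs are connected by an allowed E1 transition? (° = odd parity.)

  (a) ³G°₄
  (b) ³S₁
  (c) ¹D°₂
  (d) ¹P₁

(a)–(b): forbidden (ΔL, ΔJ).
(a)–(c): forbidden (parity, ΔS, ΔL, ΔJ).
(a)–(d): forbidden (ΔS, ΔL, ΔJ).
(b)–(c): forbidden (ΔS, ΔL).
(b)–(d): forbidden (parity, ΔS).
(c)–(d): allowed.
Allowed pairs: 1 of 6.

1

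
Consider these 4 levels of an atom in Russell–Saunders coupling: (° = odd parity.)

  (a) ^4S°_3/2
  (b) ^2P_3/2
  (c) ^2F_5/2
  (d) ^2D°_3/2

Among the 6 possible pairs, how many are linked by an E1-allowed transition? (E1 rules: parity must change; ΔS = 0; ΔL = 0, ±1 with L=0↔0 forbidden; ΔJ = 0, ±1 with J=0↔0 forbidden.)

(a)–(b): forbidden (ΔS).
(a)–(c): forbidden (ΔS, ΔL).
(a)–(d): forbidden (parity, ΔS, ΔL).
(b)–(c): forbidden (parity, ΔL).
(b)–(d): allowed.
(c)–(d): allowed.
Allowed pairs: 2 of 6.

2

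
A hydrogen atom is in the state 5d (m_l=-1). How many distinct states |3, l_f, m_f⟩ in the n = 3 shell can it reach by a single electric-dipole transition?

2

E1 requires Δl = ±1, so l_f ∈ {1, 3}; with 0 ≤ l_f ≤ n_f−1 = 2, the allowed l_f values are {1}.
For l_f = 1: m_f ∈ {m_i−1, m_i, m_i+1} ∩ [−1, 1] = {-1, 0} → 2 states.
Total: 2.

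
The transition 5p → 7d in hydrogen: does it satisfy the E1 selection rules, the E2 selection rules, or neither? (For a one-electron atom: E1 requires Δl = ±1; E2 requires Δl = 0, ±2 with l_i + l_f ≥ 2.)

Δl = 2 − 1 = +1; l_i + l_f = 3.
E1 (Δl = ±1): satisfied.
E2 (Δl = 0,±2, l_i+l_f ≥ 2): not satisfied.

E1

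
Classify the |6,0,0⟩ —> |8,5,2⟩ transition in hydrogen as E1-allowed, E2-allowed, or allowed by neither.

Δl = 5 − 0 = +5; l_i + l_f = 5.
Δm_l = +2.
E1 (Δl = ±1, |Δm_l| ≤ 1): not satisfied.
E2 (Δl = 0,±2, l_i+l_f ≥ 2, |Δm_l| ≤ 2): not satisfied.

neither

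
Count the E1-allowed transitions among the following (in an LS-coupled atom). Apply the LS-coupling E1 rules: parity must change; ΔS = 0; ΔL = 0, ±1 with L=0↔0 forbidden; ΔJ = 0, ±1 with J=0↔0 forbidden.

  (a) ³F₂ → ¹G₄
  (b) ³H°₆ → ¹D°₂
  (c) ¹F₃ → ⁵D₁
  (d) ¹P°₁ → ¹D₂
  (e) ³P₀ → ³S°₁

2

(a) forbidden (parity, ΔS, ΔJ fail)
(b) forbidden (parity, ΔS, ΔL, ΔJ fail)
(c) forbidden (parity, ΔS, ΔJ fail)
(d) allowed
(e) allowed
Total allowed: 2 of 5.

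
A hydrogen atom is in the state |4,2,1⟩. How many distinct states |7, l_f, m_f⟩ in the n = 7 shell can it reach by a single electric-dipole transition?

E1 requires Δl = ±1, so l_f ∈ {1, 3}; with 0 ≤ l_f ≤ n_f−1 = 6, the allowed l_f values are {1, 3}.
For l_f = 1: m_f ∈ {m_i−1, m_i, m_i+1} ∩ [−1, 1] = {0, 1} → 2 states.
For l_f = 3: m_f ∈ {m_i−1, m_i, m_i+1} ∩ [−3, 3] = {0, 1, 2} → 3 states.
Total: 5.

5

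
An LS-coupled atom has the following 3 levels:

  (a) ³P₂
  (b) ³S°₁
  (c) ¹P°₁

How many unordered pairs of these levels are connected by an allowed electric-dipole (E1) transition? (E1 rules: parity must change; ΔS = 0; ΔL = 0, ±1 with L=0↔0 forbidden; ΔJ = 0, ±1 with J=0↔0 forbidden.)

1

(a)–(b): allowed.
(a)–(c): forbidden (ΔS).
(b)–(c): forbidden (parity, ΔS).
Allowed pairs: 1 of 3.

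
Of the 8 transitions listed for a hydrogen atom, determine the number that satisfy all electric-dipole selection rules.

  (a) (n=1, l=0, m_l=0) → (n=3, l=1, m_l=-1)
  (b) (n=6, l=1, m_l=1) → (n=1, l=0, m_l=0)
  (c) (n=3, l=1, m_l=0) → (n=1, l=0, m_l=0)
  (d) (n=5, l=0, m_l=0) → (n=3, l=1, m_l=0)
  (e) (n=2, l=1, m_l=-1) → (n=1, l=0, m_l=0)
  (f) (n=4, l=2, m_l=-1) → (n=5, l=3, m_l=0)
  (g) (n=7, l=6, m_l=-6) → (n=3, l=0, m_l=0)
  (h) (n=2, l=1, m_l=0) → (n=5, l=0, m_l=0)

(a) allowed
(b) allowed
(c) allowed
(d) allowed
(e) allowed
(f) allowed
(g) forbidden — Δl = -6 (E1 requires Δl = ±1); Δm_l = +6 (E1 requires Δm_l = 0, ±1)
(h) allowed
Total allowed: 7 of 8.

7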